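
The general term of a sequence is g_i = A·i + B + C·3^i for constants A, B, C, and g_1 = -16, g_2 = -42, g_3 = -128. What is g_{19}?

Plug in i = 1, 2, 3: A + B + 3C = -16; 2A + B + 9C = -42; 3A + B + 27C = -128.
Subtracting the first from the second: A + 6C = -26.
Subtracting the second from the third: A + 18C = -86.
Solving: C = -5, A = 4, then B = -5.
So g_i = 4·i + (-5) + (-5)·3^i; at i=19 this is -5811307264.

-5811307264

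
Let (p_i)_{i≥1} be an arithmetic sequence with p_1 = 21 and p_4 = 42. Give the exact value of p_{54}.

392

Common difference d = (42 - 21) / (4 - 1) = 7.
p_i = 21 + (i - 1)·7.
p_{54} = 21 + 53·7 = 392.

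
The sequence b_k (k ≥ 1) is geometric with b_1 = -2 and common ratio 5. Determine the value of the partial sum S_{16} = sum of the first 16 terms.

b_k = (-2)·5^(k-1).
S = (-2)·(5^16 - 1)/(5 - 1) = (-2)·(152587890625 - 1)/(4) = -76293945312.

-76293945312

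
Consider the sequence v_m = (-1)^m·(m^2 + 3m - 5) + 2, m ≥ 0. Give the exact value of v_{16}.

301

(-1)^16 = 1; m^2 + 3m - 5 at m=16 is 299; so v_{16} = 301.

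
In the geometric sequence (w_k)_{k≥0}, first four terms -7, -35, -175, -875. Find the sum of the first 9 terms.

-3417967

Common ratio r = 5.
w_k = (-7)·5^(k-0).
S = (-7)·(5^9 - 1)/(5 - 1) = (-7)·(1953125 - 1)/(4) = -3417967.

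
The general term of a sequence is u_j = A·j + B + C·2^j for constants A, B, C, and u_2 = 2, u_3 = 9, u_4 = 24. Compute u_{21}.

Plug in j = 2, 3, 4: 2A + B + 4C = 2; 3A + B + 8C = 9; 4A + B + 16C = 24.
Subtracting the first from the second: A + 4C = 7.
Subtracting the second from the third: A + 8C = 15.
Solving: C = 2, A = -1, then B = -4.
So u_j = -1·j + (-4) + 2·2^j; at j=21 this is 4194279.

4194279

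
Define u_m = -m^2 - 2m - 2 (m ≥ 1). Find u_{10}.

-122

u_{10} = -1·10^2 - 2·10 - 2 = -122.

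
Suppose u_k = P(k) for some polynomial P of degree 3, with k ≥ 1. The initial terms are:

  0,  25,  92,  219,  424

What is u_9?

2384

1st diffs: 25, 67, 127, 205.
2nd diffs: 42, 60, 78.
3rd diffs: 18, 18 (constant).
So u_k = 3k^3 + 3k^2 - 5k - 1.
Evaluating at k = 9 gives u_9 = 2384.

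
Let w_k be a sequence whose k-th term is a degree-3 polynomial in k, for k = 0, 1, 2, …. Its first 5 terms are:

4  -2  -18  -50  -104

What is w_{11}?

-1602

1st diffs: -6, -16, -32, -54.
2nd diffs: -10, -16, -22.
3rd diffs: -6, -6 (constant).
So w_k = -k^3 - 2k^2 - 3k + 4.
Evaluating at k = 11 gives w_{11} = -1602.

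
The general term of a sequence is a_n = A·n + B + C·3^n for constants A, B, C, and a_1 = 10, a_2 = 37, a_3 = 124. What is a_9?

98386

Write the equations: A + B + 3C = 10; 2A + B + 9C = 37; 3A + B + 27C = 124.
Subtracting the first from the second: A + 6C = 27.
Subtracting the second from the third: A + 18C = 87.
Solving: C = 5, A = -3, then B = -2.
Therefore a_9 = -27 + (-2) + 5·19683 = 98386.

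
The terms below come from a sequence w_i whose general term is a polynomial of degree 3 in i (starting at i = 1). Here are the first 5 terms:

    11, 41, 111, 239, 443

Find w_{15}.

1st diffs: 30, 70, 128, 204.
2nd diffs: 40, 58, 76.
3rd diffs: 18, 18 (constant).
So w_i = 3i^3 + 2i^2 + 3i + 3.
Evaluating at i = 15 gives w_{15} = 10623.

10623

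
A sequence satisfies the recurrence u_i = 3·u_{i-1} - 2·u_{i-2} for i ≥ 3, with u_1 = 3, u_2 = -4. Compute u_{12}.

-14326

Compute successive terms:
u_3 = -18  u_4 = -46  u_5 = -102  u_6 = -214  u_7 = -438  u_8 = -886  u_9 = -1782  u_{10} = -3574  u_{11} = -7158  u_{12} = -14326.
(Characteristic roots are 2 and 1.)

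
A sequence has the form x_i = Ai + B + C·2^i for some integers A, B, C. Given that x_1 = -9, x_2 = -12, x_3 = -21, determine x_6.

The three given values yield: A + B + 2C = -9; 2A + B + 4C = -12; 3A + B + 8C = -21.
Subtracting the first from the second: A + 2C = -3.
Subtracting the second from the third: A + 4C = -9.
Solving: C = -3, A = 3, then B = -6.
Therefore x_6 = 18 + (-6) + (-3)·64 = -180.

-180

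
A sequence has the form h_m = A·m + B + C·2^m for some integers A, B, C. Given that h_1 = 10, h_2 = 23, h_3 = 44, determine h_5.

150

The three given values yield: A + B + 2C = 10; 2A + B + 4C = 23; 3A + B + 8C = 44.
Subtracting the first from the second: A + 2C = 13.
Subtracting the second from the third: A + 4C = 21.
Solving: C = 4, A = 5, then B = -3.
Hence h_5 = 5·5 + (-3) + 4·32 = 150.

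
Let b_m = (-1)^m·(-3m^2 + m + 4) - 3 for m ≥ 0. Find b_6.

(-1)^6 = 1; -3m^2 + m + 4 at m=6 is -98; so b_6 = -101.

-101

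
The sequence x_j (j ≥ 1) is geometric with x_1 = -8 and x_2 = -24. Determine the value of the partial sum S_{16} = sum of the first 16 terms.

Common ratio r = 3.
x_j = (-8)·3^(j-1).
S = (-8)·(3^16 - 1)/(3 - 1) = (-8)·(43046721 - 1)/(2) = -172186880.

-172186880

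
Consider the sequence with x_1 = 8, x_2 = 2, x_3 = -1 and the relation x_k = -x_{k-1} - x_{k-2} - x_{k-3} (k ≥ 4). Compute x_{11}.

Compute successive terms:
x_4 = -9;  x_5 = 8;  x_6 = 2;  x_7 = -1;  x_8 = -9;  x_9 = 8;  x_{10} = 2;  x_{11} = -1.

-1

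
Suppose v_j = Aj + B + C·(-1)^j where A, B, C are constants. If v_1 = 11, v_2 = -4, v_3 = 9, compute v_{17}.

-5

The three given values yield: A + B - C = 11; 2A + B + C = -4; 3A + B - C = 9.
Subtracting the first from the second: A + 2C = -15.
Subtracting the second from the third: A - 2C = 13.
Solving: C = -7, A = -1, then B = 5.
Therefore v_{17} = -17 + 5 + (-7)·(-1) = -5.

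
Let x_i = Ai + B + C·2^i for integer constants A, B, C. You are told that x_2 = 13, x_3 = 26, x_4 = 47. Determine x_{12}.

8247

The three given values yield: 2A + B + 4C = 13; 3A + B + 8C = 26; 4A + B + 16C = 47.
Subtracting the first from the second: A + 4C = 13.
Subtracting the second from the third: A + 8C = 21.
Solving: C = 2, A = 5, then B = -5.
Hence x_{12} = 5·12 + (-5) + 2·4096 = 8247.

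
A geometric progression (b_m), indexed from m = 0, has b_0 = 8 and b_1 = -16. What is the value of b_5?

Common ratio r = -2.
b_m = 8·(-2)^(m-0).
b_5 = 8·(-2)^5 = -256.

-256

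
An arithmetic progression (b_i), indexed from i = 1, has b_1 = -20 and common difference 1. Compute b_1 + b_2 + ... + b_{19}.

-209

b_i = -20 + (i - 1)·1.
b_{19} = -2; S = 19·(-20 + (-2))/2 = -209.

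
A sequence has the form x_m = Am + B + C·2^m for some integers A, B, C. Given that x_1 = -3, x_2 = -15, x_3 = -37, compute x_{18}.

-1310747

Plug in m = 1, 2, 3: A + B + 2C = -3; 2A + B + 4C = -15; 3A + B + 8C = -37.
Subtracting the first from the second: A + 2C = -12.
Subtracting the second from the third: A + 4C = -22.
Solving: C = -5, A = -2, then B = 9.
Hence x_{18} = -2·18 + 9 + (-5)·262144 = -1310747.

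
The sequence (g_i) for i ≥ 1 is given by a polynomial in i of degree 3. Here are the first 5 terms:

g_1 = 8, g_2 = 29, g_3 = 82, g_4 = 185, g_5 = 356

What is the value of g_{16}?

1st diffs: 21, 53, 103, 171.
2nd diffs: 32, 50, 68.
3rd diffs: 18, 18 (constant).
So g_i = 3i^3 - 2i^2 + 6i + 1.
Evaluating at i = 16 gives g_{16} = 11873.

11873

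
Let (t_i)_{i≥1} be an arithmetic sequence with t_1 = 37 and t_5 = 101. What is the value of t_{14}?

Common difference d = (101 - 37) / (5 - 1) = 16.
t_i = 37 + (i - 1)·16.
t_{14} = 37 + 13·16 = 245.

245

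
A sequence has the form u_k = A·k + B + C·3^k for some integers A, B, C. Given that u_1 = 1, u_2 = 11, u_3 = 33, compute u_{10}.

59083

Write the equations: A + B + 3C = 1; 2A + B + 9C = 11; 3A + B + 27C = 33.
Subtracting the first from the second: A + 6C = 10.
Subtracting the second from the third: A + 18C = 22.
Solving: C = 1, A = 4, then B = -6.
So u_k = 4·k + (-6) + 1·3^k; at k=10 this is 59083.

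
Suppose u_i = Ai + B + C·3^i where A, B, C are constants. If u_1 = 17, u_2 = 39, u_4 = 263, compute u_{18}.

Write the equations: A + B + 3C = 17; 2A + B + 9C = 39; 4A + B + 81C = 263.
Subtracting the first from the second: A + 6C = 22.
Subtracting the second from the third: 2A + 72C = 224.
Solving: C = 3, A = 4, then B = 4.
Therefore u_{18} = 72 + 4 + 3·387420489 = 1162261543.

1162261543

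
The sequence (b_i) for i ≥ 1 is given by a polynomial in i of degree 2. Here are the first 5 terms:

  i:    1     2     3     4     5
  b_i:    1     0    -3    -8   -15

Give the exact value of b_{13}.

1st diffs: -1, -3, -5, -7.
2nd diffs: -2, -2, -2 (constant).
Newton forward-difference form: b_i = 1 + (-1)·C(i-1,1) + (-2)·C(i-1,2).
At i = 13: i-1 = 12, so b_{13} = 1 - 12 - 132 = -143.

-143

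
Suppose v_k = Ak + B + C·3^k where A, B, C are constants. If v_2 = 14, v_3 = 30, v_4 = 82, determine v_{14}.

The three given values yield: 2A + B + 9C = 14; 3A + B + 27C = 30; 4A + B + 81C = 82.
Subtracting the first from the second: A + 18C = 16.
Subtracting the second from the third: A + 54C = 52.
Solving: C = 1, A = -2, then B = 9.
Therefore v_{14} = -28 + 9 + 1·4782969 = 4782950.

4782950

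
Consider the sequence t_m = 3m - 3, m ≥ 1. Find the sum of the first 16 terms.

Over m = 1..16: Σm = 136.
Total = (3)·136 + (-3)·16 = 360.

360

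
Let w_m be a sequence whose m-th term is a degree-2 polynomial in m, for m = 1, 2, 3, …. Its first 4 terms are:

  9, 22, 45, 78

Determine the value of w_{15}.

1101

1st diffs: 13, 23, 33.
2nd diffs: 10, 10 (constant).
So w_m = 5m^2 - 2m + 6.
Evaluating at m = 15 gives w_{15} = 1101.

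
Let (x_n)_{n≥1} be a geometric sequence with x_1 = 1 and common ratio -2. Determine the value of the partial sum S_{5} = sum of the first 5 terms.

x_n = 1·(-2)^(n-1).
S = 1·((-2)^5 - 1)/(-2 - 1) = 1·(-32 - 1)/(-3) = 11.

11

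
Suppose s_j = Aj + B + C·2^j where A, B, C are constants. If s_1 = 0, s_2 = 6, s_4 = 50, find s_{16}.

262106

The three given values yield: A + B + 2C = 0; 2A + B + 4C = 6; 4A + B + 16C = 50.
Subtracting the first from the second: A + 2C = 6.
Subtracting the second from the third: 2A + 12C = 44.
Solving: C = 4, A = -2, then B = -6.
So s_j = -2·j + (-6) + 4·2^j; at j=16 this is 262106.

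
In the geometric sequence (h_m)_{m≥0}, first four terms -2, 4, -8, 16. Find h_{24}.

-33554432

Common ratio r = -2.
h_m = (-2)·(-2)^(m-0).
h_{24} = (-2)·(-2)^24 = -33554432.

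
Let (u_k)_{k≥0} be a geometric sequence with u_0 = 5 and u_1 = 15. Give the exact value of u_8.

32805

Common ratio r = 3.
u_k = 5·3^(k-0).
u_8 = 5·3^8 = 32805.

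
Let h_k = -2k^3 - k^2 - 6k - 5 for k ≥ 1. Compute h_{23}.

-25006

h_{23} = -2·23^3 - 1·23^2 - 6·23 - 5 = -25006.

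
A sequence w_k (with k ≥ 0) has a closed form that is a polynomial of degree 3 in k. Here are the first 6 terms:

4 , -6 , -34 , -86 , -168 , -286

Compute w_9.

-1238

1st diffs: -10, -28, -52, -82, -118.
2nd diffs: -18, -24, -30, -36.
3rd diffs: -6, -6, -6 (constant).
Newton forward-difference form: w_k = 4 + (-10)·C(k,1) + (-18)·C(k,2) + (-6)·C(k,3).
At k = 9: k = 9, so w_9 = 4 - 90 - 648 - 504 = -1238.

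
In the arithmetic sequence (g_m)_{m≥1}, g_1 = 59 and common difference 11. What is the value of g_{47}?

565

g_m = 59 + (m - 1)·11.
g_{47} = 59 + 46·11 = 565.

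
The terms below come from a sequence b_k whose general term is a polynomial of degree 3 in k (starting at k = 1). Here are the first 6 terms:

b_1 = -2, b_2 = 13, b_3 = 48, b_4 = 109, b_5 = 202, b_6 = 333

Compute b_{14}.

3469

1st diffs: 15, 35, 61, 93, 131.
2nd diffs: 20, 26, 32, 38.
3rd diffs: 6, 6, 6 (constant).
Newton forward-difference form: b_k = -2 + 15·C(k-1,1) + 20·C(k-1,2) + 6·C(k-1,3).
At k = 14: k-1 = 13, so b_{14} = -2 + 195 + 1560 + 1716 = 3469.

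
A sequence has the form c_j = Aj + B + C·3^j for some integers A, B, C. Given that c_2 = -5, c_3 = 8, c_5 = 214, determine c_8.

The three given values yield: 2A + B + 9C = -5; 3A + B + 27C = 8; 5A + B + 243C = 214.
Subtracting the first from the second: A + 18C = 13.
Subtracting the second from the third: 2A + 216C = 206.
Solving: C = 1, A = -5, then B = -4.
Therefore c_8 = -40 + (-4) + 1·6561 = 6517.

6517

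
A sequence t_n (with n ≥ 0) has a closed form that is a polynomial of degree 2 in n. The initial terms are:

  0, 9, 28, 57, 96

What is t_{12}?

768

1st diffs: 9, 19, 29, 39.
2nd diffs: 10, 10, 10 (constant).
Newton forward-difference form: t_n = 9·C(n,1) + 10·C(n,2).
At n = 12: n = 12, so t_{12} = 108 + 660 = 768.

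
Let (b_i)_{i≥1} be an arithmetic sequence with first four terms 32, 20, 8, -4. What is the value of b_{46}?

Common difference d = -12.
b_i = 32 + (i - 1)·(-12).
b_{46} = 32 + 45·(-12) = -508.

-508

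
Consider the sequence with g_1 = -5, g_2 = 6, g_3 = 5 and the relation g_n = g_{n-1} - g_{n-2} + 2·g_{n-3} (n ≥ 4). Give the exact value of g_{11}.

-28

g_4 = -11  g_5 = -4  g_6 = 17  g_7 = -1  g_8 = -26  g_9 = 9  g_{10} = 33  g_{11} = -28.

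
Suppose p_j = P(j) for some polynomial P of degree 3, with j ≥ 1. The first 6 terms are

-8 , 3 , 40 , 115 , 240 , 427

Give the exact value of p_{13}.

1st diffs: 11, 37, 75, 125, 187.
2nd diffs: 26, 38, 50, 62.
3rd diffs: 12, 12, 12 (constant).
So p_j = 2j^3 + j^2 - 6j - 5.
Evaluating at j = 13 gives p_{13} = 4480.

4480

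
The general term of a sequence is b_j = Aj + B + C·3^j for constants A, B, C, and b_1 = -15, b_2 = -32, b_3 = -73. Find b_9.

The three given values yield: A + B + 3C = -15; 2A + B + 9C = -32; 3A + B + 27C = -73.
Subtracting the first from the second: A + 6C = -17.
Subtracting the second from the third: A + 18C = -41.
Solving: C = -2, A = -5, then B = -4.
So b_j = -5·j + (-4) + (-2)·3^j; at j=9 this is -39415.

-39415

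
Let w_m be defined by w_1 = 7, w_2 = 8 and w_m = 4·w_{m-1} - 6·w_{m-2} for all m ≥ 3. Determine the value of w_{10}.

Applying the relation repeatedly:
w_3 = -10  w_4 = -88  w_5 = -292  w_6 = -640  w_7 = -808  w_8 = 608  w_9 = 7280  w_{10} = 25472.

25472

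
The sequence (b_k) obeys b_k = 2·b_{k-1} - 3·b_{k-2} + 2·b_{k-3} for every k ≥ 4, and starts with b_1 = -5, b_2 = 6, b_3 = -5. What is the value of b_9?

Compute successive terms:
b_4 = -38  b_5 = -49  b_6 = 6  b_7 = 83  b_8 = 50  b_9 = -137.

-137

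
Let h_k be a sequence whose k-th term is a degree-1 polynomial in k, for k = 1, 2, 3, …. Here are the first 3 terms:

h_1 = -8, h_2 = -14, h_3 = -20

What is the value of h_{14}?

1st diffs: -6, -6 (constant).
So h_k = -6k - 2.
Evaluating at k = 14 gives h_{14} = -86.

-86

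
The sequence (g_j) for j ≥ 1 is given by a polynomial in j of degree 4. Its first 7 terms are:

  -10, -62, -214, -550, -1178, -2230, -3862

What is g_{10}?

-14158

1st diffs: -52, -152, -336, -628, -1052, -1632.
2nd diffs: -100, -184, -292, -424, -580.
3rd diffs: -84, -108, -132, -156.
4th diffs: -24, -24, -24 (constant).
Newton forward-difference form: g_j = -10 + (-52)·C(j-1,1) + (-100)·C(j-1,2) + (-84)·C(j-1,3) + (-24)·C(j-1,4).
At j = 10: j-1 = 9, so g_{10} = -10 - 468 - 3600 - 7056 - 3024 = -14158.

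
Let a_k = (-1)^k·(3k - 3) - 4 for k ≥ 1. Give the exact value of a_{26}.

71

(-1)^26 = 1; 3k - 3 at k=26 is 75; so a_{26} = 71.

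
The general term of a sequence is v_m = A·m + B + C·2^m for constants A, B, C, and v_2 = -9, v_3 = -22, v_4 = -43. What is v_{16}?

At m = 2, 3, 4: 2A + B + 4C = -9; 3A + B + 8C = -22; 4A + B + 16C = -43.
Subtracting the first from the second: A + 4C = -13.
Subtracting the second from the third: A + 8C = -21.
Solving: C = -2, A = -5, then B = 9.
So v_m = -5·m + 9 + (-2)·2^m; at m=16 this is -131143.

-131143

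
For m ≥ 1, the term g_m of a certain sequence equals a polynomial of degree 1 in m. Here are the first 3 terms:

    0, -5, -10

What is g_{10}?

-45

1st diffs: -5, -5 (constant).
So g_m = -5m + 5.
Evaluating at m = 10 gives g_{10} = -45.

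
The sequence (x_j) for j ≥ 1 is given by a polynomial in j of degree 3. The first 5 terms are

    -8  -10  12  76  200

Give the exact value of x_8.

1st diffs: -2, 22, 64, 124.
2nd diffs: 24, 42, 60.
3rd diffs: 18, 18 (constant).
Newton forward-difference form: x_j = -8 + (-2)·C(j-1,1) + 24·C(j-1,2) + 18·C(j-1,3).
At j = 8: j-1 = 7, so x_8 = -8 - 14 + 504 + 630 = 1112.

1112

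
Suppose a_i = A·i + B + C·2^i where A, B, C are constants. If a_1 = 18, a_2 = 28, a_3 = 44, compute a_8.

808

The three given values yield: A + B + 2C = 18; 2A + B + 4C = 28; 3A + B + 8C = 44.
Subtracting the first from the second: A + 2C = 10.
Subtracting the second from the third: A + 4C = 16.
Solving: C = 3, A = 4, then B = 8.
So a_i = 4·i + 8 + 3·2^i; at i=8 this is 808.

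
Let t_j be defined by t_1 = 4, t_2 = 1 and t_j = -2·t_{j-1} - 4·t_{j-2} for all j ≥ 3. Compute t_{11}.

512

Iterate the recurrence:
t_3 = -18, t_4 = 32, t_5 = 8, t_6 = -144, t_7 = 256, t_8 = 64, t_9 = -1152, t_{10} = 2048, t_{11} = 512.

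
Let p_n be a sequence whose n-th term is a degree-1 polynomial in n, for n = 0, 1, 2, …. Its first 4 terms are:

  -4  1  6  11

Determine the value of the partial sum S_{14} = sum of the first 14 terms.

399

1st diffs: 5, 5, 5 (constant).
So p_n = 5n - 4.
Continuing: …, 16, 21, 26, 31, …, p_{13} = 61.
Summing n = 0..13 (14 terms) gives 399.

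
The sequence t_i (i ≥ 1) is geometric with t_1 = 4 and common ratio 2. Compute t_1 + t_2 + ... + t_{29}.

t_i = 4·2^(i-1).
S = 4·(2^29 - 1)/(2 - 1) = 4·(536870912 - 1)/(1) = 2147483644.

2147483644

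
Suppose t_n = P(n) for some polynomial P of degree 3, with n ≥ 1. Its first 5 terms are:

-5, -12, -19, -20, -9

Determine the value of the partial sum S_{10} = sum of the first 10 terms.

895

1st diffs: -7, -7, -1, 11.
2nd diffs: 0, 6, 12.
3rd diffs: 6, 6 (constant).
Newton forward-difference form: t_n = -5 + (-7)·C(n-1,1) + 6·C(n-1,3).
Continuing: …, 20, 73, 156, 275, …, t_{10} = 436.
Summing n = 1..10 (10 terms) gives 895.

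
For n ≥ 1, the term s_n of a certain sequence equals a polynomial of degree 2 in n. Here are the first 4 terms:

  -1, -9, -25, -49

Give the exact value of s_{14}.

1st diffs: -8, -16, -24.
2nd diffs: -8, -8 (constant).
Newton forward-difference form: s_n = -1 + (-8)·C(n-1,1) + (-8)·C(n-1,2).
At n = 14: n-1 = 13, so s_{14} = -1 - 104 - 624 = -729.

-729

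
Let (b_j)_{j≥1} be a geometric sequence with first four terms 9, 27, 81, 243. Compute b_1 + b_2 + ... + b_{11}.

Common ratio r = 3.
b_j = 9·3^(j-1).
S = 9·(3^11 - 1)/(3 - 1) = 9·(177147 - 1)/(2) = 797157.

797157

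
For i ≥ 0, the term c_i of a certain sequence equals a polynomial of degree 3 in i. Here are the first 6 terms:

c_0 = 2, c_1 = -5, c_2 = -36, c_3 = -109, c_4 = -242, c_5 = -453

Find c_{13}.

1st diffs: -7, -31, -73, -133, -211.
2nd diffs: -24, -42, -60, -78.
3rd diffs: -18, -18, -18 (constant).
So c_i = -3i^3 - 3i^2 - i + 2.
Evaluating at i = 13 gives c_{13} = -7109.

-7109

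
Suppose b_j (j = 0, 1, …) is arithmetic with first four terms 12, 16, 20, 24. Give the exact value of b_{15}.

Common difference d = 4.
b_j = 12 + (j - 0)·4.
b_{15} = 12 + 15·4 = 72.

72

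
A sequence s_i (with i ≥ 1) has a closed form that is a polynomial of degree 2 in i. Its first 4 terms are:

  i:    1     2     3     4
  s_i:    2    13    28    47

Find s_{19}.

1st diffs: 11, 15, 19.
2nd diffs: 4, 4 (constant).
So s_i = 2i^2 + 5i - 5.
Evaluating at i = 19 gives s_{19} = 812.

812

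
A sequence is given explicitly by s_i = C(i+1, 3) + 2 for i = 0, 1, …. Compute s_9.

C(10, 3) = 120, so s_9 = 122.

122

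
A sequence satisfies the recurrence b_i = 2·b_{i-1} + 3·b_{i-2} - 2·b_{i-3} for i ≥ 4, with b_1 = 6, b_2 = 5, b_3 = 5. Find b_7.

Step forward from the initial values:
b_4 = 13  b_5 = 31  b_6 = 91  b_7 = 249.

249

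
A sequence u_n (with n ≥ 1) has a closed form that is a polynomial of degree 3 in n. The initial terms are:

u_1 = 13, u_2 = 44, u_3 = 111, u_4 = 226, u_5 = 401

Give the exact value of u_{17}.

1st diffs: 31, 67, 115, 175.
2nd diffs: 36, 48, 60.
3rd diffs: 12, 12 (constant).
Newton forward-difference form: u_n = 13 + 31·C(n-1,1) + 36·C(n-1,2) + 12·C(n-1,3).
At n = 17: n-1 = 16, so u_{17} = 13 + 496 + 4320 + 6720 = 11549.

11549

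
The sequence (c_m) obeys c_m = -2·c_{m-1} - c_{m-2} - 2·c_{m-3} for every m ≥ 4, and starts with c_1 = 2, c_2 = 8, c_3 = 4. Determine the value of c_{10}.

-604

Iterate the recurrence:
c_4 = -20;  c_5 = 20;  c_6 = -28;  c_7 = 76;  c_8 = -164;  c_9 = 308;  c_{10} = -604.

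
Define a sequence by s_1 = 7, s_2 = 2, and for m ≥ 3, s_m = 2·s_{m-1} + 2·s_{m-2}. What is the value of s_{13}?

355648

Compute successive terms:
s_3 = 18; s_4 = 40; s_5 = 116; …; s_{10} = 17440; s_{11} = 47648; s_{12} = 130176; s_{13} = 355648.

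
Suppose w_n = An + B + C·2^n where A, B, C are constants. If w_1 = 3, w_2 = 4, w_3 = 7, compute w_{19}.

At n = 1, 2, 3: A + B + 2C = 3; 2A + B + 4C = 4; 3A + B + 8C = 7.
Subtracting the first from the second: A + 2C = 1.
Subtracting the second from the third: A + 4C = 3.
Solving: C = 1, A = -1, then B = 2.
Hence w_{19} = -1·19 + 2 + 1·524288 = 524271.

524271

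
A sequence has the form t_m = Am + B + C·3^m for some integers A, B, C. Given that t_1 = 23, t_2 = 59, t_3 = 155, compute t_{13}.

Write the equations: A + B + 3C = 23; 2A + B + 9C = 59; 3A + B + 27C = 155.
Subtracting the first from the second: A + 6C = 36.
Subtracting the second from the third: A + 18C = 96.
Solving: C = 5, A = 6, then B = 2.
Therefore t_{13} = 78 + 2 + 5·1594323 = 7971695.

7971695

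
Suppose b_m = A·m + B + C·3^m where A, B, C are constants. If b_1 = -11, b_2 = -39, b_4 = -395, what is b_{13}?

-7971587

Plug in m = 1, 2, 4: A + B + 3C = -11; 2A + B + 9C = -39; 4A + B + 81C = -395.
Subtracting the first from the second: A + 6C = -28.
Subtracting the second from the third: 2A + 72C = -356.
Solving: C = -5, A = 2, then B = 2.
So b_m = 2·m + 2 + (-5)·3^m; at m=13 this is -7971587.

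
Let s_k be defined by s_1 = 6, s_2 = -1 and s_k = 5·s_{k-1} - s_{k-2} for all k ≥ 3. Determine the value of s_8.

-28489

Compute successive terms:
s_3 = -11; s_4 = -54; s_5 = -259; s_6 = -1241; s_7 = -5946; s_8 = -28489.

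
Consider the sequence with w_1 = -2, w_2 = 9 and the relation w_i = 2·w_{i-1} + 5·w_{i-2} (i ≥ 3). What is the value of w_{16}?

Iterate the recurrence:
w_3 = 8  w_4 = 61  w_5 = 162  …  w_{13} = 3534442  w_{14} = 12193389  w_{15} = 42058988  w_{16} = 145084921.

145084921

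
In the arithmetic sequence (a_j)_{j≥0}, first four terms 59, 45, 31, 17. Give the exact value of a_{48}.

Common difference d = -14.
a_j = 59 + (j - 0)·(-14).
a_{48} = 59 + 48·(-14) = -613.

-613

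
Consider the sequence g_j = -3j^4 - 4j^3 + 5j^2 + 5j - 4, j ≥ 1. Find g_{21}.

-618181

g_{21} = -3·21^4 - 4·21^3 + 5·21^2 + 5·21 - 4 = -618181.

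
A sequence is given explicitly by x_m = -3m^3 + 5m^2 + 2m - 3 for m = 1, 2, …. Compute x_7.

-773

x_7 = -3·7^3 + 5·7^2 + 2·7 - 3 = -773.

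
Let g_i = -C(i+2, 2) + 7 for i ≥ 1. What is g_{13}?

-98

C(15, 2) = 105, so g_{13} = -98.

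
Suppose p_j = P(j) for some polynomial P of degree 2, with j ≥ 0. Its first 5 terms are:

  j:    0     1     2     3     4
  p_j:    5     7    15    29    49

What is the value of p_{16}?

757

1st diffs: 2, 8, 14, 20.
2nd diffs: 6, 6, 6 (constant).
Newton forward-difference form: p_j = 5 + 2·C(j,1) + 6·C(j,2).
At j = 16: j = 16, so p_{16} = 5 + 32 + 720 = 757.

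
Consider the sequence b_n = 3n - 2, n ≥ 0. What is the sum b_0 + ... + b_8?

90

Over n = 0..8: Σn = 36.
Total = (3)·36 + (-2)·9 = 90.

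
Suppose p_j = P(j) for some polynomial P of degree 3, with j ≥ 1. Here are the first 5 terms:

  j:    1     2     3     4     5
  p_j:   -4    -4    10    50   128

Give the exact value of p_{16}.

1st diffs: 0, 14, 40, 78.
2nd diffs: 14, 26, 38.
3rd diffs: 12, 12 (constant).
Newton forward-difference form: p_j = -4 + 14·C(j-1,2) + 12·C(j-1,3).
At j = 16: j-1 = 15, so p_{16} = -4 + 1470 + 5460 = 6926.

6926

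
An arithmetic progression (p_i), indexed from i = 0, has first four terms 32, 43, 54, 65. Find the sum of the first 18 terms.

2259

Common difference d = 11.
p_i = 32 + (i - 0)·11.
p_{17} = 219; S = 18·(32 + 219)/2 = 2259.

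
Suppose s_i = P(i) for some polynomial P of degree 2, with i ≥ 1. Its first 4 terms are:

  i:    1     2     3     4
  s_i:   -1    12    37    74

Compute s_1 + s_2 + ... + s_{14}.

5537

1st diffs: 13, 25, 37.
2nd diffs: 12, 12 (constant).
Newton forward-difference form: s_i = -1 + 13·C(i-1,1) + 12·C(i-1,2).
Continuing: …, 123, 184, 257, 342, …, s_{14} = 1104.
Summing i = 1..14 (14 terms) gives 5537.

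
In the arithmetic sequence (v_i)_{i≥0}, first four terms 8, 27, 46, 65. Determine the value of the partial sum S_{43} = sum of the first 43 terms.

Common difference d = 19.
v_i = 8 + (i - 0)·19.
v_{42} = 806; S = 43·(8 + 806)/2 = 17501.

17501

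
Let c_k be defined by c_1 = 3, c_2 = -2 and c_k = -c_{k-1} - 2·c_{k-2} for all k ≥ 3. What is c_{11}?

Iterate the recurrence:
c_3 = -4, c_4 = 8, c_5 = 0, c_6 = -16, c_7 = 16, c_8 = 16, c_9 = -48, c_{10} = 16, c_{11} = 80.

80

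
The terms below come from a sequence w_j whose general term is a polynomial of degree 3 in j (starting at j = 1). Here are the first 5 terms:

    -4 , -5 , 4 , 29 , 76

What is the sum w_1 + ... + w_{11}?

1st diffs: -1, 9, 25, 47.
2nd diffs: 10, 16, 22.
3rd diffs: 6, 6 (constant).
Newton forward-difference form: w_j = -4 + (-1)·C(j-1,1) + 10·C(j-1,2) + 6·C(j-1,3).
Continuing: …, 151, 260, 409, 604, …, w_{11} = 1156.
Summing j = 1..11 (11 terms) gives 3531.

3531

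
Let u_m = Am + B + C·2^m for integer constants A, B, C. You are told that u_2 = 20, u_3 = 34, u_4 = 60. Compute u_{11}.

Plug in m = 2, 3, 4: 2A + B + 4C = 20; 3A + B + 8C = 34; 4A + B + 16C = 60.
Subtracting the first from the second: A + 4C = 14.
Subtracting the second from the third: A + 8C = 26.
Solving: C = 3, A = 2, then B = 4.
Therefore u_{11} = 22 + 4 + 3·2048 = 6170.

6170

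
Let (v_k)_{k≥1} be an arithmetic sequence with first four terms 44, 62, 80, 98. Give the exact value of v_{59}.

Common difference d = 18.
v_k = 44 + (k - 1)·18.
v_{59} = 44 + 58·18 = 1088.

1088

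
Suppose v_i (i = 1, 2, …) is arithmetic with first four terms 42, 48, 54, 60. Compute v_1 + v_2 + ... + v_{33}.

Common difference d = 6.
v_i = 42 + (i - 1)·6.
v_{33} = 234; S = 33·(42 + 234)/2 = 4554.

4554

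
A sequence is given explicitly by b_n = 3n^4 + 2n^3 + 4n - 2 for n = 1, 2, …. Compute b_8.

13342

b_8 = 3·8^4 + 2·8^3 + 4·8 - 2 = 13342.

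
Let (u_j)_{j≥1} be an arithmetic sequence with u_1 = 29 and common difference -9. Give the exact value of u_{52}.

u_j = 29 + (j - 1)·(-9).
u_{52} = 29 + 51·(-9) = -430.

-430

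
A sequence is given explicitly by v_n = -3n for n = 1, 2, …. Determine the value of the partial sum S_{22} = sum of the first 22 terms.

Over n = 1..22: Σn = 253.
Total = (-3)·253 = -759.

-759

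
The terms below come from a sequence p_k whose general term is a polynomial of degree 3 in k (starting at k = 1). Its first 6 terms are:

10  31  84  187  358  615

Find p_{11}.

1st diffs: 21, 53, 103, 171, 257.
2nd diffs: 32, 50, 68, 86.
3rd diffs: 18, 18, 18 (constant).
Newton forward-difference form: p_k = 10 + 21·C(k-1,1) + 32·C(k-1,2) + 18·C(k-1,3).
At k = 11: k-1 = 10, so p_{11} = 10 + 210 + 1440 + 2160 = 3820.

3820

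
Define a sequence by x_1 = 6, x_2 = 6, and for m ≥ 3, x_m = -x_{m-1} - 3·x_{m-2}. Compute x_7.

-114

Compute successive terms:
x_3 = -24, x_4 = 6, x_5 = 66, x_6 = -84, x_7 = -114.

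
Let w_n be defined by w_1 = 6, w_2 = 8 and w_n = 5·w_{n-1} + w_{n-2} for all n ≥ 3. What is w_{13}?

Step forward from the initial values:
w_3 = 46  w_4 = 238  w_5 = 1236  …  w_{10} = 4665878  w_{11} = 24227956  w_{12} = 125805658  w_{13} = 653256246.

653256246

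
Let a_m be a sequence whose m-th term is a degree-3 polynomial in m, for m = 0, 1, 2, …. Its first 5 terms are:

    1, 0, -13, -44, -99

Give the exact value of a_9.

1st diffs: -1, -13, -31, -55.
2nd diffs: -12, -18, -24.
3rd diffs: -6, -6 (constant).
So a_m = -m^3 - 3m^2 + 3m + 1.
Evaluating at m = 9 gives a_9 = -944.

-944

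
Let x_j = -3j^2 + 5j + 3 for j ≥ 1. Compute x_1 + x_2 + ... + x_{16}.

Over j = 1..16: Σj = 136, Σj² = 1496.
Total = (-3)·1496 + (5)·136 + (3)·16 = -3760.

-3760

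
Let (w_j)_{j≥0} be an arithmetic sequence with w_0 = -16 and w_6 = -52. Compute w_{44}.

-280

Common difference d = (-52 - (-16)) / (6 - 0) = -6.
w_j = -16 + (j - 0)·(-6).
w_{44} = -16 + 44·(-6) = -280.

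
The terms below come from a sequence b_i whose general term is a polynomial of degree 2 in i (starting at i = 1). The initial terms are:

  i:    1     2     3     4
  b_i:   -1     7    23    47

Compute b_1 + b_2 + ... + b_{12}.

1st diffs: 8, 16, 24.
2nd diffs: 8, 8 (constant).
Newton forward-difference form: b_i = -1 + 8·C(i-1,1) + 8·C(i-1,2).
Continuing: …, 79, 119, 167, 223, …, b_{12} = 527.
Summing i = 1..12 (12 terms) gives 2276.

2276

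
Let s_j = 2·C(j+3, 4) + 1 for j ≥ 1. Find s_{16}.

7753

C(19, 4) = 3876, so s_{16} = 7753.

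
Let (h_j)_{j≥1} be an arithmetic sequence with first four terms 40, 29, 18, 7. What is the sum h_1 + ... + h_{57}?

-15276

Common difference d = -11.
h_j = 40 + (j - 1)·(-11).
h_{57} = -576; S = 57·(40 + (-576))/2 = -15276.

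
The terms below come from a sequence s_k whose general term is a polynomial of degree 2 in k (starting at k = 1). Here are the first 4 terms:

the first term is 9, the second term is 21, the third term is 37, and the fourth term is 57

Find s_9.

1st diffs: 12, 16, 20.
2nd diffs: 4, 4 (constant).
Newton forward-difference form: s_k = 9 + 12·C(k-1,1) + 4·C(k-1,2).
At k = 9: k-1 = 8, so s_9 = 9 + 96 + 112 = 217.

217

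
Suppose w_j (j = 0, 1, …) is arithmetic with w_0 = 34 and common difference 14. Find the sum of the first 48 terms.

w_j = 34 + (j - 0)·14.
w_{47} = 692; S = 48·(34 + 692)/2 = 17424.

17424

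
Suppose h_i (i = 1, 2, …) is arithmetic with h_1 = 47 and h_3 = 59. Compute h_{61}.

Common difference d = (59 - 47) / (3 - 1) = 6.
h_i = 47 + (i - 1)·6.
h_{61} = 47 + 60·6 = 407.

407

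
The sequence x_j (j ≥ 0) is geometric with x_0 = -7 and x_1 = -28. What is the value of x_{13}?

-469762048

Common ratio r = 4.
x_j = (-7)·4^(j-0).
x_{13} = (-7)·4^13 = -469762048.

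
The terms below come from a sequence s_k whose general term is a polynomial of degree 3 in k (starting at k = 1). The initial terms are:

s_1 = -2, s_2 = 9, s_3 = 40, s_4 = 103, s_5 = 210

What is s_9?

1318

1st diffs: 11, 31, 63, 107.
2nd diffs: 20, 32, 44.
3rd diffs: 12, 12 (constant).
So s_k = 2k^3 - 2k^2 + 3k - 5.
Evaluating at k = 9 gives s_9 = 1318.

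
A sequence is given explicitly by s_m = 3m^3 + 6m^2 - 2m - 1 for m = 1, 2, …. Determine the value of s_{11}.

4696

s_{11} = 3·11^3 + 6·11^2 - 2·11 - 1 = 4696.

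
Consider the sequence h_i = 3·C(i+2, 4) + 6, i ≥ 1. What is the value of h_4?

51

C(6, 4) = 15, so h_4 = 51.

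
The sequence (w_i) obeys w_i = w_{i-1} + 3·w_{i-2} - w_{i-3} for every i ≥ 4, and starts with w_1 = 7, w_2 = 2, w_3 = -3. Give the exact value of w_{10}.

Applying the relation repeatedly:
w_4 = -4; w_5 = -15; w_6 = -24; w_7 = -65; w_8 = -122; w_9 = -293; w_{10} = -594.

-594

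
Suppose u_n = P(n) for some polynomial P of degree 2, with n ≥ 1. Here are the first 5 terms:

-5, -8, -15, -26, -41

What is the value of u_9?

1st diffs: -3, -7, -11, -15.
2nd diffs: -4, -4, -4 (constant).
So u_n = -2n^2 + 3n - 6.
Evaluating at n = 9 gives u_9 = -141.

-141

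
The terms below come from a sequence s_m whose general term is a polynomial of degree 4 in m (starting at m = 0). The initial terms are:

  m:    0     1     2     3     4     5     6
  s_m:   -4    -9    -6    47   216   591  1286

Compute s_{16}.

68076

1st diffs: -5, 3, 53, 169, 375, 695.
2nd diffs: 8, 50, 116, 206, 320.
3rd diffs: 42, 66, 90, 114.
4th diffs: 24, 24, 24 (constant).
Newton forward-difference form: s_m = -4 + (-5)·C(m,1) + 8·C(m,2) + 42·C(m,3) + 24·C(m,4).
At m = 16: m = 16, so s_{16} = -4 - 80 + 960 + 23520 + 43680 = 68076.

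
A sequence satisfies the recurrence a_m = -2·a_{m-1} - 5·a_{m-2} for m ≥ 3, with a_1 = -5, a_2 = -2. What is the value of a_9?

3811

a_3 = 29, a_4 = -48, a_5 = -49, a_6 = 338, a_7 = -431, a_8 = -828, a_9 = 3811.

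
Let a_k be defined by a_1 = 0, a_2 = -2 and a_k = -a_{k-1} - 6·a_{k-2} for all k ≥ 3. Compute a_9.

Applying the relation repeatedly:
a_3 = 2  a_4 = 10  a_5 = -22  a_6 = -38  a_7 = 170  a_8 = 58  a_9 = -1078.

-1078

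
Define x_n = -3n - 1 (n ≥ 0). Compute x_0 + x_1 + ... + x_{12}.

Over n = 0..12: Σn = 78.
Total = (-3)·78 + (-1)·13 = -247.

-247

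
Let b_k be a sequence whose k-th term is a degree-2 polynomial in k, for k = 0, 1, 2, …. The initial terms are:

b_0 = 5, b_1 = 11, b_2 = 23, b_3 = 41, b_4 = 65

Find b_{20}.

1st diffs: 6, 12, 18, 24.
2nd diffs: 6, 6, 6 (constant).
So b_k = 3k^2 + 3k + 5.
Evaluating at k = 20 gives b_{20} = 1265.

1265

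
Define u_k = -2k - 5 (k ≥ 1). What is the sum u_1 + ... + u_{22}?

-616

Over k = 1..22: Σk = 253.
Total = (-2)·253 + (-5)·22 = -616.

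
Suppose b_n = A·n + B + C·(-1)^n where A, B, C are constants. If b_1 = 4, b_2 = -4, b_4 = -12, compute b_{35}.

-132

At n = 1, 2, 4: A + B - C = 4; 2A + B + C = -4; 4A + B + C = -12.
Subtracting the first from the second: A + 2C = -8.
Subtracting the second from the third: 2A = -8.
Solving: C = -2, A = -4, then B = 6.
So b_n = -4·n + 6 + (-2)·(-1)^n; at n=35 this is -132.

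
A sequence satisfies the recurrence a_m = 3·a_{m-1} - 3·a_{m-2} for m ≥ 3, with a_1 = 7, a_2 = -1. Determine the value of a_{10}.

Applying the relation repeatedly:
a_3 = -24; a_4 = -69; a_5 = -135; a_6 = -198; a_7 = -189; a_8 = 27; a_9 = 648; a_{10} = 1863.

1863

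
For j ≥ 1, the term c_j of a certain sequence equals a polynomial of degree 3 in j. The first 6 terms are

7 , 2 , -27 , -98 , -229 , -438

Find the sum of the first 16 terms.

-46688

1st diffs: -5, -29, -71, -131, -209.
2nd diffs: -24, -42, -60, -78.
3rd diffs: -18, -18, -18 (constant).
So c_j = -3j^3 + 6j^2 - 2j + 6.
Continuing: …, -743, -1162, -1713, -2414, …, c_{16} = -10778.
Summing j = 1..16 (16 terms) gives -46688.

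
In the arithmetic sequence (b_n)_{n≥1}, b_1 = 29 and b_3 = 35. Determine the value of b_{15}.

71

Common difference d = (35 - 29) / (3 - 1) = 3.
b_n = 29 + (n - 1)·3.
b_{15} = 29 + 14·3 = 71.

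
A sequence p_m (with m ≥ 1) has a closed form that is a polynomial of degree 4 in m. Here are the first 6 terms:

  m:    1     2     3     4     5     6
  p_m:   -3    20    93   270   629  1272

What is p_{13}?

1st diffs: 23, 73, 177, 359, 643.
2nd diffs: 50, 104, 182, 284.
3rd diffs: 54, 78, 102.
4th diffs: 24, 24 (constant).
Newton forward-difference form: p_m = -3 + 23·C(m-1,1) + 50·C(m-1,2) + 54·C(m-1,3) + 24·C(m-1,4).
At m = 13: m-1 = 12, so p_{13} = -3 + 276 + 3300 + 11880 + 11880 = 27333.

27333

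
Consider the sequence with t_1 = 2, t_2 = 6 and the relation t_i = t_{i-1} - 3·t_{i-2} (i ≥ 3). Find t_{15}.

-2880

t_3 = 0  t_4 = -18  t_5 = -18  …  t_{12} = 1332  t_{13} = -558  t_{14} = -4554  t_{15} = -2880.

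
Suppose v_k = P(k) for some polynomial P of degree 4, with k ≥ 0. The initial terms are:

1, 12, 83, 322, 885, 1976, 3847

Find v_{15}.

121126

1st diffs: 11, 71, 239, 563, 1091, 1871.
2nd diffs: 60, 168, 324, 528, 780.
3rd diffs: 108, 156, 204, 252.
4th diffs: 48, 48, 48 (constant).
Newton forward-difference form: v_k = 1 + 11·C(k,1) + 60·C(k,2) + 108·C(k,3) + 48·C(k,4).
At k = 15: k = 15, so v_{15} = 1 + 165 + 6300 + 49140 + 65520 = 121126.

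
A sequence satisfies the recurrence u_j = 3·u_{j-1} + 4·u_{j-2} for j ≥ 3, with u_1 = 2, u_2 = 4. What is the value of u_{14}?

80530636

u_3 = 20; u_4 = 76; u_5 = 308; …; u_{11} = 1258292; u_{12} = 5033164; u_{13} = 20132660; u_{14} = 80530636.
(Characteristic roots are 4 and -1.)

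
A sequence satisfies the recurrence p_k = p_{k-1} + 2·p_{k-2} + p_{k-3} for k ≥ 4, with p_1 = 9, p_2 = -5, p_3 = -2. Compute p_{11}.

Applying the relation repeatedly:
p_4 = -3  p_5 = -12  p_6 = -20  p_7 = -47  p_8 = -99  p_9 = -213  p_{10} = -458  p_{11} = -983.

-983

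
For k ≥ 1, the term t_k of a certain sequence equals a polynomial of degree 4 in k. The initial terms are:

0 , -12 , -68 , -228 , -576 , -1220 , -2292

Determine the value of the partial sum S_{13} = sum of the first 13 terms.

-87308

1st diffs: -12, -56, -160, -348, -644, -1072.
2nd diffs: -44, -104, -188, -296, -428.
3rd diffs: -60, -84, -108, -132.
4th diffs: -24, -24, -24 (constant).
Newton forward-difference form: t_k = (-12)·C(k-1,1) + (-44)·C(k-1,2) + (-60)·C(k-1,3) + (-24)·C(k-1,4).
Continuing: …, -3948, -6368, -9756, -14340, …, t_{13} = -28128.
Summing k = 1..13 (13 terms) gives -87308.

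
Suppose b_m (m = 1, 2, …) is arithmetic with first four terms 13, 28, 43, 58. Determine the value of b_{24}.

358

Common difference d = 15.
b_m = 13 + (m - 1)·15.
b_{24} = 13 + 23·15 = 358.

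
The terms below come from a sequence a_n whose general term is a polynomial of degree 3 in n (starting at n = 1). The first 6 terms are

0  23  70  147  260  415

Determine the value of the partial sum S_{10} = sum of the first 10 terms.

5175

1st diffs: 23, 47, 77, 113, 155.
2nd diffs: 24, 30, 36, 42.
3rd diffs: 6, 6, 6 (constant).
Newton forward-difference form: a_n = 23·C(n-1,1) + 24·C(n-1,2) + 6·C(n-1,3).
Continuing: 618, 875, 1192, 1575.
Summing n = 1..10 (10 terms) gives 5175.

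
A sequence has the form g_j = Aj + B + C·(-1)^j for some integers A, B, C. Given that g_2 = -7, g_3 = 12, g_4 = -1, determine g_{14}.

At j = 2, 3, 4: 2A + B + C = -7; 3A + B - C = 12; 4A + B + C = -1.
Subtracting the first from the second: A - 2C = 19.
Subtracting the second from the third: A + 2C = -13.
Solving: C = -8, A = 3, then B = -5.
Therefore g_{14} = 42 + (-5) + (-8)·1 = 29.

29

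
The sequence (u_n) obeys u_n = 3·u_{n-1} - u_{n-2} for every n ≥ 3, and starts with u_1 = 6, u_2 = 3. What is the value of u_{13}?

32838

Applying the relation repeatedly:
u_3 = 3, u_4 = 6, u_5 = 15, …, u_{10} = 1830, u_{11} = 4791, u_{12} = 12543, u_{13} = 32838.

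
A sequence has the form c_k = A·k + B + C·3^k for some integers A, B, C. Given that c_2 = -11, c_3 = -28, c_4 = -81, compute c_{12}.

At k = 2, 3, 4: 2A + B + 9C = -11; 3A + B + 27C = -28; 4A + B + 81C = -81.
Subtracting the first from the second: A + 18C = -17.
Subtracting the second from the third: A + 54C = -53.
Solving: C = -1, A = 1, then B = -4.
Hence c_{12} = 1·12 + (-4) + (-1)·531441 = -531433.

-531433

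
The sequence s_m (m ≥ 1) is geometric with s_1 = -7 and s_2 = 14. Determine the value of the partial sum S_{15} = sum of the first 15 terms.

Common ratio r = -2.
s_m = (-7)·(-2)^(m-1).
S = (-7)·((-2)^15 - 1)/(-2 - 1) = (-7)·(-32768 - 1)/(-3) = -76461.

-76461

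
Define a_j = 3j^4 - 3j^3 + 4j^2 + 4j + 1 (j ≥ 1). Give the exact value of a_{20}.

457681

a_{20} = 3·20^4 - 3·20^3 + 4·20^2 + 4·20 + 1 = 457681.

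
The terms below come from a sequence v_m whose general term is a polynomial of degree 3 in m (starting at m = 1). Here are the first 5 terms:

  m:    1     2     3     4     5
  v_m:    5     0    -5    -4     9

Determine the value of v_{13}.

1265

1st diffs: -5, -5, 1, 13.
2nd diffs: 0, 6, 12.
3rd diffs: 6, 6 (constant).
So v_m = m^3 - 6m^2 + 6m + 4.
Evaluating at m = 13 gives v_{13} = 1265.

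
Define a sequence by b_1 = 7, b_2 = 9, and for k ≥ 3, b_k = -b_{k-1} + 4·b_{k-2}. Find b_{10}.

-1863

b_3 = 19, b_4 = 17, b_5 = 59, b_6 = 9, b_7 = 227, b_8 = -191, b_9 = 1099, b_{10} = -1863.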